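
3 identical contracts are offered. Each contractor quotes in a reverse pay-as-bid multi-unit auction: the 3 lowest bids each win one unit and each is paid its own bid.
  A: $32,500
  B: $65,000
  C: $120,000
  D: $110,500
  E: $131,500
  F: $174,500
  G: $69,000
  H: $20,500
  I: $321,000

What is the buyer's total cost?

Ordering the bids: 20,500 (H), 32,500 (A), 65,000 (B), 69,000 (G), 110,500 (D), …
Lowest 3: H, A, B.
Total cost = 20,500 + 32,500 + 65,000 = $118,000.

Total cost: $118,000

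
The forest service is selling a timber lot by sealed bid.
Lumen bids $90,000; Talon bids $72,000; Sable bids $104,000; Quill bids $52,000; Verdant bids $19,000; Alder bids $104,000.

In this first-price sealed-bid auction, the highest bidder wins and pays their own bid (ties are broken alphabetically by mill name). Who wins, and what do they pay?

Bids in order: 104,000 (Alder) > 104,000 (Sable) > 90,000 (Lumen) > 72,000 (Talon) > 52,000 (Quill) > 19,000 (Verdant)
Tie at $104,000 → Alder wins by tie-break.
Alder has the highest bid and pays exactly that: $104,000.

Alder pays $104,000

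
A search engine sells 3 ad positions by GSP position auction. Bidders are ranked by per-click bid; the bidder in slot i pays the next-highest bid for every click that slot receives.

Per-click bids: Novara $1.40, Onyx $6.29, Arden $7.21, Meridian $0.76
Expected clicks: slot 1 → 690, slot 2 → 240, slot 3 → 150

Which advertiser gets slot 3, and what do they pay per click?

Sorting advertisers: $7.21 (Arden) > $6.29 (Onyx) > $1.40 (Novara) > $0.76 (Meridian)
Slot 3 goes to the third-ranked bidder, Novara, who pays the next bid down: $0.76/click.

Novara; $0.76 per click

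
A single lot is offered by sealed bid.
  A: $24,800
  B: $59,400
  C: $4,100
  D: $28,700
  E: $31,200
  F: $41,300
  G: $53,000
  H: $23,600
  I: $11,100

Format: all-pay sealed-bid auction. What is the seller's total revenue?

Total revenue: $277,200

All-pay sealed-bid auction: the highest bidder wins the item, but every bidder pays their own bid.
Bids ranked: 59,400 (B) > 53,000 (G) > 41,300 (F) > 31,200 (E) > 28,700 (D) > 24,800 (A) > …
Every bidder forfeits their bid regardless of winning.
Revenue = 24,800 + 59,400 + 4,100 + 28,700 + 31,200 + 41,300 + 53,000 + 23,600 + 11,100 = $277,200.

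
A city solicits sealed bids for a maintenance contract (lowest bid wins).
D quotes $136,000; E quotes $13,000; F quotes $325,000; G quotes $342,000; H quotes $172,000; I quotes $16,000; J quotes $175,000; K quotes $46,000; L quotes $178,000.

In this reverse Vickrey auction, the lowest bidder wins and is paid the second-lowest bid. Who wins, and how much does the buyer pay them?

Sorting bids: 13,000 (E) < 16,000 (I) < 46,000 (K) < 136,000 (D) < 172,000 (H) < 175,000 (J) < …
E is lowest; is paid the second-lowest bid, $16,000.

E is paid $16,000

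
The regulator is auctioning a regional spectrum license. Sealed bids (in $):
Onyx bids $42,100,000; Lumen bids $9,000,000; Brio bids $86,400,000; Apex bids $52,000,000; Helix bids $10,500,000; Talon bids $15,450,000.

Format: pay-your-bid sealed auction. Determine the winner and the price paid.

Pay-your-bid sealed auction: the highest bidder wins and pays their own bid.
Bids ranked: 86,400,000 (Brio) > 52,000,000 (Apex) > 42,100,000 (Onyx) > 15,450,000 (Talon) > 10,500,000 (Helix) > 9,000,000 (Lumen)
Brio has the highest bid and pays exactly that: $86,400,000.

Brio pays $86,400,000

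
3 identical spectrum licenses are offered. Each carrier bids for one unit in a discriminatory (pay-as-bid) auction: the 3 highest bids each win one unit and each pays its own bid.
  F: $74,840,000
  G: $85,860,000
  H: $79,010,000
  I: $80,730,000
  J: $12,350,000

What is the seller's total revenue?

Sorting: 85,860,000 (G), 80,730,000 (I), 79,010,000 (H), 74,840,000 (F), 12,350,000 (J)
Winners (3 units): G, I, H.
Total revenue = 85,860,000 + 80,730,000 + 79,010,000 = $245,600,000.

Total revenue: $245,600,000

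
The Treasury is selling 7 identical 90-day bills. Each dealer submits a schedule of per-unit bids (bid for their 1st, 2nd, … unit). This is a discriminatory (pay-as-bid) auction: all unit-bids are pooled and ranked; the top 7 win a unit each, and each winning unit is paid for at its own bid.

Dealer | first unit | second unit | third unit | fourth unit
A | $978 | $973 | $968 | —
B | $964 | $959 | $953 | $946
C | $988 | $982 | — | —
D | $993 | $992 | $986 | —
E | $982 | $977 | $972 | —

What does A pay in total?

A pays $978

All unit-bids, highest first — top 7: 993 (D-1), 992 (D-2), 988 (C-1), 986 (D-3), 982 (C-2), 982 (E-1), 978 (A-1)
Next rejected bid: $977 (not a price — pay-as-bid).
A's winning unit-bids: 978 = $978.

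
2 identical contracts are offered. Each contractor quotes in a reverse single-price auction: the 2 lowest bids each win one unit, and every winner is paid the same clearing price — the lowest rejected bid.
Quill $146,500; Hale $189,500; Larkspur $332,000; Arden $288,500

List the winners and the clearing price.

Sorting: 146,500 (Quill), 189,500 (Hale), 288,500 (Arden), 332,000 (Larkspur)
Winners (2 units): Quill, Hale.
First losing bid is Arden's $288,500, which sets the uniform price.

Quill, Hale; each is paid $288,500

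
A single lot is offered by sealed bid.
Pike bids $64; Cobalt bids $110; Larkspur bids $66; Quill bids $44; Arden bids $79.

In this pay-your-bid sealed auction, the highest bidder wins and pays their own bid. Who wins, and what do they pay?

Cobalt pays $110

Rule: the highest bidder wins and pays their own bid.
Bids in order: 110 (Cobalt) > 79 (Arden) > 66 (Larkspur) > 64 (Pike) > 44 (Quill)
Cobalt is highest → pays own bid, $110.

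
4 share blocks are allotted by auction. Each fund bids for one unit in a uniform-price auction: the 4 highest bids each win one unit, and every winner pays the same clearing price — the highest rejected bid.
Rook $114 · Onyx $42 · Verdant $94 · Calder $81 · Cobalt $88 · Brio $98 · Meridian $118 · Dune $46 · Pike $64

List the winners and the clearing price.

Meridian, Rook, Brio, Verdant; each pays $88

Ordering the bids: 118 (Meridian), 114 (Rook), 98 (Brio), 94 (Verdant), 88 (Cobalt), 81 (Calder), …
Winners (4 units): Meridian, Rook, Brio, Verdant.
Highest unsuccessful bid: $88 → clearing price.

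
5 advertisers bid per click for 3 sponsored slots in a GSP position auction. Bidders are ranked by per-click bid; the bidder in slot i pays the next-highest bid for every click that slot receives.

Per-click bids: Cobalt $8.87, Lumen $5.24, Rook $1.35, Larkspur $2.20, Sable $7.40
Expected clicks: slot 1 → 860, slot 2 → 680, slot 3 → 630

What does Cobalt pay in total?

Cobalt pays $6364.00

Sorting advertisers: $8.87 (Cobalt) > $7.40 (Sable) > $5.24 (Lumen) > $2.20 (Larkspur) > …
Cobalt holds slot 1 → pays next bid $7.40 × 860 clicks = $6364.00.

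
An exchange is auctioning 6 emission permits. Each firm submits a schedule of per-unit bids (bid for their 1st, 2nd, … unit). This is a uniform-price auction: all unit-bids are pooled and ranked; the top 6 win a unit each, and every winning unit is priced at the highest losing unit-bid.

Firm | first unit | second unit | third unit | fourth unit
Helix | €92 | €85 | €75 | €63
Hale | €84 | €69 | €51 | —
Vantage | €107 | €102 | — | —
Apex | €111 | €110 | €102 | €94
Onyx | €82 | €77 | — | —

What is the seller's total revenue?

Total revenue: €552

Merging the schedules and taking the best 6: 111 (Apex-1), 110 (Apex-2), 107 (Vantage-1), 102 (Vantage-2), 102 (Apex-3), 94 (Apex-4)
First bid not allocated: €92.
Allocation: Apex 4, Vantage 2. Every unit priced at €92.
Revenue = 6 × 92 = €552.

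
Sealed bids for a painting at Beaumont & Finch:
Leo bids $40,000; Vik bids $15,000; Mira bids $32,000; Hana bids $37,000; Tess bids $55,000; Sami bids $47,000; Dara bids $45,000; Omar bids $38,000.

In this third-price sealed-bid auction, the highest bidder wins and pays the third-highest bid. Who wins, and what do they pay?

Tess pays $45,000

Third-price sealed-bid auction: the highest bidder wins and pays the third-highest bid.
Sorting bids: 55,000 (Tess) > 47,000 (Sami) > 45,000 (Dara) > 40,000 (Leo) > 38,000 (Omar) > 37,000 (Hana) > …
Tess is highest; pays the third-highest bid, $45,000.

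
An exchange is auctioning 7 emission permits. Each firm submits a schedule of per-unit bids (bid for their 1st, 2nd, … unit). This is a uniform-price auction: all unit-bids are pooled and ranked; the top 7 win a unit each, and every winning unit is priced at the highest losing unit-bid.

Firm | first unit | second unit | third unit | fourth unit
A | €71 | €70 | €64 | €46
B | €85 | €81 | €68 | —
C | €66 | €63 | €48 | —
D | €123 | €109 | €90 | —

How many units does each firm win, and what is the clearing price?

A 2, B 2, D 3; clearing price €68

Pooled unit-bids ranked (top 7): 123 (D-1), 109 (D-2), 90 (D-3), 85 (B-1), 81 (B-2), 71 (A-1), 70 (A-2)
First bid not allocated: €68.
Allocation: A 2, B 2, D 3.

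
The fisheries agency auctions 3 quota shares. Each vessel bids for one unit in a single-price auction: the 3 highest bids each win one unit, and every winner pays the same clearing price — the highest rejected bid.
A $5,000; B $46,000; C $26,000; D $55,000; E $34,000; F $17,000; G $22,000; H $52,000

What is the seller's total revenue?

Ordering the bids: 55,000 (D), 52,000 (H), 46,000 (B), 34,000 (E), 26,000 (C), …
The 3 highest are D, H, B.
First losing bid is E's $34,000, which sets the uniform price.
Total revenue = 3 × $34,000 = $102,000.

Total revenue: $102,000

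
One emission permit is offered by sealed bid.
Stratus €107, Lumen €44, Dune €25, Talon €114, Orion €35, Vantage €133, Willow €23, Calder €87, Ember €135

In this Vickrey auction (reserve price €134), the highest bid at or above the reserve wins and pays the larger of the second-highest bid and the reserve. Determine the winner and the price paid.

Vickrey auction (reserve price €134): the highest bid at or above the reserve wins and pays the larger of the second-highest bid and the reserve.
Sorting bids: 135 (Ember) > 133 (Vantage) > 114 (Talon) > 107 (Stratus) > 87 (Calder) > 44 (Lumen) > …
Highest eligible bid: Ember at €135.
max(second-highest €133, reserve €134) = €134.

Ember pays €134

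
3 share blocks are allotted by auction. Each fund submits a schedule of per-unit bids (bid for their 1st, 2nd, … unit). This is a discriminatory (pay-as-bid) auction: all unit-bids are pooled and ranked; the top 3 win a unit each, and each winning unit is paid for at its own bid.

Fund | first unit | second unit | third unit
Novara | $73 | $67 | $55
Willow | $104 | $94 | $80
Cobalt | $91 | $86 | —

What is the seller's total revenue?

Total revenue: $289

Merging the schedules and taking the best 3: 104 (Willow-1), 94 (Willow-2), 91 (Cobalt-1)
Next rejected bid: $86 (not a price — pay-as-bid).
Each winning unit pays its own bid.
Revenue = 104 + 94 + 91 = $289.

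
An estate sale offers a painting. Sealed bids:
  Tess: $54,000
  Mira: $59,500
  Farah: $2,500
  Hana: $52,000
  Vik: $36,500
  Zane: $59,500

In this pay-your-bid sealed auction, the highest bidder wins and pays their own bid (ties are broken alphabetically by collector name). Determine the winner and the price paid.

Sorting bids: 59,500 (Mira) > 59,500 (Zane) > 54,000 (Tess) > 52,000 (Hana) > 36,500 (Vik) > 2,500 (Farah)
Mira and Zane tie at $59,500; tie-break gives it to Mira.
Mira has the highest bid and pays exactly that: $59,500.

Mira pays $59,500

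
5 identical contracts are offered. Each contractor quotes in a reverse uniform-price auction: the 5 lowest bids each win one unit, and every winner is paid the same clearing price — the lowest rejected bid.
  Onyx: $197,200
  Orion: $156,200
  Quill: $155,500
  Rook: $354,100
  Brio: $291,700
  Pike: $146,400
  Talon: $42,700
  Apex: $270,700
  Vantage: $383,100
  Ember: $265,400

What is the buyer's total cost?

Bids ranked low→high: 42,700 (Talon), 146,400 (Pike), 155,500 (Quill), 156,200 (Orion), 197,200 (Onyx), 265,400 (Ember), 270,700 (Apex), …
Lowest 5: Talon, Pike, Quill, Orion, Onyx.
Lowest unsuccessful bid: $265,400 → clearing price.
Total cost = 5 × $265,400 = $1,327,000.

Total cost: $1,327,000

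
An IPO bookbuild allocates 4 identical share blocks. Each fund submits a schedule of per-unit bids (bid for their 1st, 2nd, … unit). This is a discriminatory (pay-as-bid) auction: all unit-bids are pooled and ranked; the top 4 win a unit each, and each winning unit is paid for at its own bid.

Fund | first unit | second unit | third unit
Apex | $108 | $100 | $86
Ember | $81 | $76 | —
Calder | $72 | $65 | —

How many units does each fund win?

Pooled unit-bids ranked (top 4): 108 (Apex-1), 100 (Apex-2), 86 (Apex-3), 81 (Ember-1)
Next rejected bid: $76 (not a price — pay-as-bid).
Allocation: Apex 3, Ember 1.

Apex 3, Ember 1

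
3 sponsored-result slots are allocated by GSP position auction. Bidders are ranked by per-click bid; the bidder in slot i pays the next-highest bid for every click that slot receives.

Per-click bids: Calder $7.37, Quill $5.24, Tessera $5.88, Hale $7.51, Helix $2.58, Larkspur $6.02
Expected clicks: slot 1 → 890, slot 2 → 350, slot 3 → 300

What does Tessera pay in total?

Sorting advertisers: $7.51 (Hale) > $7.37 (Calder) > $6.02 (Larkspur) > $5.88 (Tessera) > …
Tessera ranks below slot 3 → no slot, pays nothing.

Tessera pays $0.00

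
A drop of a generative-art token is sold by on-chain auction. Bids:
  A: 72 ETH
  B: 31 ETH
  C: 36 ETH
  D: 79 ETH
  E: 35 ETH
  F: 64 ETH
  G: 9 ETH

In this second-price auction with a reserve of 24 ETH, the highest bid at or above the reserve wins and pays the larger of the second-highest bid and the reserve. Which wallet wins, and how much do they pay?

D pays 72 ETH

Rule: the highest bid at or above the reserve wins and pays the larger of the second-highest bid and the reserve.
Bids ranked: 79 (D) > 72 (A) > 64 (F) > 36 (C) > 35 (E) > 31 (B) > …
D has the top bid at or above the reserve (79 ETH).
Second-highest bid 72 ETH exceeds the reserve 24 ETH → payment 72 ETH.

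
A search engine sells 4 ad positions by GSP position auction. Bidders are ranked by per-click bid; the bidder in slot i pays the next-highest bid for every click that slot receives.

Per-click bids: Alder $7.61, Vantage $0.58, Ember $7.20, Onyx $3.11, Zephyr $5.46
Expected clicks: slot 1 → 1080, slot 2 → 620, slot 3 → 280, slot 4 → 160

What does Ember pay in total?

Ember pays $3385.20

Per-click bids in order: $7.61 (Alder) > $7.20 (Ember) > $5.46 (Zephyr) > $3.11 (Onyx) > $0.58 (Vantage)
Ember holds slot 2 → pays next bid $5.46 × 620 clicks = $3385.20.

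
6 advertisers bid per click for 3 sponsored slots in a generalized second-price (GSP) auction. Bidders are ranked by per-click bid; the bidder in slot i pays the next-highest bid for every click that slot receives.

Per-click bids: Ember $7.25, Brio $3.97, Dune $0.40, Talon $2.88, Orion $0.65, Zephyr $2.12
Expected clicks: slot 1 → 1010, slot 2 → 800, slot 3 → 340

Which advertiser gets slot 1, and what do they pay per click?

Ember; $3.97 per click

Per-click bids in order: $7.25 (Ember) > $3.97 (Brio) > $2.88 (Talon) > $2.12 (Zephyr) > …
Slot 1 goes to the first-ranked bidder, Ember, who pays the next bid down: $3.97/click.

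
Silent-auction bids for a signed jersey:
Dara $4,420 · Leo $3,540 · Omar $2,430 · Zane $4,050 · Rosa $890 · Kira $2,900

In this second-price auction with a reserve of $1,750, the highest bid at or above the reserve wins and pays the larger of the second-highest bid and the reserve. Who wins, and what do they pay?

Dara pays $4,050

Bids ranked: 4,420 (Dara) > 4,050 (Zane) > 3,540 (Leo) > 2,900 (Kira) > 2,430 (Omar) > 890 (Rosa)
Dara has the top bid at or above the reserve ($4,420).
max(second-highest $4,050, reserve $1,750) = $4,050; the reserve does not bind.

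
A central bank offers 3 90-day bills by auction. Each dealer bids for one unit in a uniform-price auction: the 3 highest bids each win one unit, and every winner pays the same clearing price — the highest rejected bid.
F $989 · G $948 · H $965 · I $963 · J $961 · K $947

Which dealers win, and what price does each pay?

Sorting: 989 (F), 965 (H), 963 (I), 961 (J), 948 (G), …
The 3 highest are F, H, I.
Highest unsuccessful bid: $961 → clearing price.

F, H, I; each pays $961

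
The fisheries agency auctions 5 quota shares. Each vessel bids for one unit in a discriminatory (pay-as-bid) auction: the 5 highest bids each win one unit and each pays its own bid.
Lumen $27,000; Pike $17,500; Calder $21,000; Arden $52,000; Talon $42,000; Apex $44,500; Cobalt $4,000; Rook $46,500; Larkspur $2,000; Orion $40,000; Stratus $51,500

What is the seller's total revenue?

Total revenue: $236,500

Bids ranked high→low: 52,000 (Arden), 51,500 (Stratus), 46,500 (Rook), 44,500 (Apex), 42,000 (Talon), 40,000 (Orion), 27,000 (Lumen), …
The 5 highest are Arden, Stratus, Rook, Apex, Talon.
Total revenue = 52,000 + 51,500 + 46,500 + 44,500 + 42,000 = $236,500.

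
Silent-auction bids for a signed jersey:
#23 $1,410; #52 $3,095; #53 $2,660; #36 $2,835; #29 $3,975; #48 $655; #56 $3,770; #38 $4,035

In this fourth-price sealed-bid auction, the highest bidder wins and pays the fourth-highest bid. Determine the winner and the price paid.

Fourth-price sealed-bid auction: the highest bidder wins and pays the fourth-highest bid.
Bids ranked: 4,035 (#38) > 3,975 (#29) > 3,770 (#56) > 3,095 (#52) > 2,835 (#36) > 2,660 (#53) > …
#38 wins; payment is bid #4 in the ranking = $3,095.

#38 pays $3,095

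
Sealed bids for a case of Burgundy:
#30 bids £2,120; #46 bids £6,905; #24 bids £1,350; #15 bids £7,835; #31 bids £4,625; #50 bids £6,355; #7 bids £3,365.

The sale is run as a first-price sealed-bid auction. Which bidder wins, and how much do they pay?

Bids in order: 7,835 (#15) > 6,905 (#46) > 6,355 (#50) > 4,625 (#31) > 3,365 (#7) > 2,120 (#30) > …
#15 is highest → pays own bid, £7,835.

#15 pays £7,835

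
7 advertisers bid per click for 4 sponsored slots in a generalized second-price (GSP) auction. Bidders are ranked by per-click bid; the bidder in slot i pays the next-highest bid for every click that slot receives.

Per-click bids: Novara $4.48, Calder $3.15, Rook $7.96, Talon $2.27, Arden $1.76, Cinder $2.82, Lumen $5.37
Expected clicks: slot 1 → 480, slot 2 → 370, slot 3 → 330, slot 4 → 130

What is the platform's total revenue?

Total revenue: $5641.30

Ranked by bid: $7.96 (Rook) > $5.37 (Lumen) > $4.48 (Novara) > $3.15 (Calder) > $2.82 (Cinder) > …
Slot 1: Rook pays $5.37 × 480 = $2577.60
Slot 2: Lumen pays $4.48 × 370 = $1657.60
Slot 3: Novara pays $3.15 × 330 = $1039.50
Slot 4: Calder pays $2.82 × 130 = $366.60
Total = $5641.30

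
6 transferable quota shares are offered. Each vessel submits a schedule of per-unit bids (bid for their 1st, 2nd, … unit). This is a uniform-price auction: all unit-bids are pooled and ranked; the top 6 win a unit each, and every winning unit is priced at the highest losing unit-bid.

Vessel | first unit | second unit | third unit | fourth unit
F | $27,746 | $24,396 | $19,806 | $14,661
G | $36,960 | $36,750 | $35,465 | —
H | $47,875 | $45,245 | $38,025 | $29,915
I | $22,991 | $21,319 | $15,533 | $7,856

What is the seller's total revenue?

Total revenue: $179,490

All unit-bids, highest first — top 6: 47,875 (H-1), 45,245 (H-2), 38,025 (H-3), 36,960 (G-1), 36,750 (G-2), 35,465 (G-3)
First bid not allocated: $29,915.
Allocation: G 3, H 3. Every unit priced at $29,915.
Revenue = 6 × 29,915 = $179,490.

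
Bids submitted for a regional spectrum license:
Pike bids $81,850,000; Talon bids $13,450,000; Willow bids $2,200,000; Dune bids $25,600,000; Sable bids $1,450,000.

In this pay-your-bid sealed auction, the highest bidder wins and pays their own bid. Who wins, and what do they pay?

Pike pays $81,850,000

Rule: the highest bidder wins and pays their own bid.
Bids in order: 81,850,000 (Pike) > 25,600,000 (Dune) > 13,450,000 (Talon) > 2,200,000 (Willow) > 1,450,000 (Sable)
Pike has the highest bid and pays exactly that: $81,850,000.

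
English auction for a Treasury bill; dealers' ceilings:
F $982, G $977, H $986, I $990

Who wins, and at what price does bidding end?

Rule: the price rises until one bidder remains; the winner pays the price at which the last rival dropped out.
Limits ranked: 990 (I) > 986 (H) > 982 (F) > 977 (G)
Once the price passes $986, only I is left; the hammer falls at H's limit of $986.

I wins at $986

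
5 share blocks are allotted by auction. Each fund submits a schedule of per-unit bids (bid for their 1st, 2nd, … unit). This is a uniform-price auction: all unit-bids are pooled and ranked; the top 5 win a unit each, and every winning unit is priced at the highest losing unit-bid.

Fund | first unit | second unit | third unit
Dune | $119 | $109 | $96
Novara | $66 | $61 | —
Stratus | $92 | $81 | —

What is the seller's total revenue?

All unit-bids, highest first — top 5: 119 (Dune-1), 109 (Dune-2), 96 (Dune-3), 92 (Stratus-1), 81 (Stratus-2)
Highest rejected unit-bid = $66.
Allocation: Dune 3, Stratus 2. Every unit priced at $66.
Revenue = 5 × 66 = $330.

Total revenue: $330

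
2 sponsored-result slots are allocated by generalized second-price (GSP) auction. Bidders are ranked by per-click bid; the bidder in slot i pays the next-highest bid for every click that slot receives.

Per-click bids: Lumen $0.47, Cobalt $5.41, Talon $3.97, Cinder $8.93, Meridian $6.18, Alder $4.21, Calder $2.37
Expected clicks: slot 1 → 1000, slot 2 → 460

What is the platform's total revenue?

Ranked by bid: $8.93 (Cinder) > $6.18 (Meridian) > $5.41 (Cobalt) > …
Slot 1: Cinder pays $6.18 × 1000 = $6180.00
Slot 2: Meridian pays $5.41 × 460 = $2488.60
Total = $8668.60

Total revenue: $8668.60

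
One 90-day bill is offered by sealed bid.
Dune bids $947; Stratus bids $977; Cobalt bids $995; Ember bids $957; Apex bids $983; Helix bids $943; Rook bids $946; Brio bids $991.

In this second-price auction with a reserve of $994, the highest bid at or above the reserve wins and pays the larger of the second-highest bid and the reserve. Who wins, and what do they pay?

Cobalt pays $994

Rule: the highest bid at or above the reserve wins and pays the larger of the second-highest bid and the reserve.
Bids in order: 995 (Cobalt) > 991 (Brio) > 983 (Apex) > 977 (Stratus) > 957 (Ember) > 947 (Dune) > …
Highest eligible bid: Cobalt at $995.
max(second-highest $991, reserve $994) = $994.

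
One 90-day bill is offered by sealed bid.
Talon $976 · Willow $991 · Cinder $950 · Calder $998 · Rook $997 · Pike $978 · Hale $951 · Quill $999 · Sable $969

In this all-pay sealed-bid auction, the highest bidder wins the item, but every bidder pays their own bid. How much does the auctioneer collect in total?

Total revenue: $8,809

Bids in order: 999 (Quill) > 998 (Calder) > 997 (Rook) > 991 (Willow) > 978 (Pike) > 976 (Talon) > …
Quill wins with the top bid; all bids are sunk regardless.
Every bidder forfeits their bid regardless of winning.
Revenue = 976 + 991 + 950 + 998 + 997 + 978 + 951 + 999 + 969 = $8,809.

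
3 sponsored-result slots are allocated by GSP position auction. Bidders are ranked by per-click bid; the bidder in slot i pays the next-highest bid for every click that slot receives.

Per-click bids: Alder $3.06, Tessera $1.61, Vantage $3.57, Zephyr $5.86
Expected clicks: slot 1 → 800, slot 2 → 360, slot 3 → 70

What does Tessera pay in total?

Ranked by bid: $5.86 (Zephyr) > $3.57 (Vantage) > $3.06 (Alder) > $1.61 (Tessera)
Tessera ranks below slot 3 → no slot, pays nothing.

Tessera pays $0.00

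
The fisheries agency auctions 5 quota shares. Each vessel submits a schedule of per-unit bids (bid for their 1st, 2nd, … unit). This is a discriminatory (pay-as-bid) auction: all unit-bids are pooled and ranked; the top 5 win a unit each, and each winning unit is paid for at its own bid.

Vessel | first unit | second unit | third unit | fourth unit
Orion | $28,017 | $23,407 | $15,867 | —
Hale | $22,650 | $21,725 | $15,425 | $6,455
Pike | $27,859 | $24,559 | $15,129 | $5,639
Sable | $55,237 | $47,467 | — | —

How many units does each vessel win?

Pooled unit-bids ranked (top 5): 55,237 (Sable-1), 47,467 (Sable-2), 28,017 (Orion-1), 27,859 (Pike-1), 24,559 (Pike-2)
Next rejected bid: $23,407 (not a price — pay-as-bid).
Allocation: Orion 1, Pike 2, Sable 2.

Orion 1, Pike 2, Sable 2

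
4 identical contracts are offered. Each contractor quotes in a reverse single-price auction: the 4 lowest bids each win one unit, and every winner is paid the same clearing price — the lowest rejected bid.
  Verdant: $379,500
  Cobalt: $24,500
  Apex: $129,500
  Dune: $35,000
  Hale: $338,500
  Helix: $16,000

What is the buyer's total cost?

Total cost: $1,354,000

Sorting: 16,000 (Helix), 24,500 (Cobalt), 35,000 (Dune), 129,500 (Apex), 338,500 (Hale), 379,500 (Verdant)
Winners (4 units): Helix, Cobalt, Dune, Apex.
Lowest unsuccessful bid: $338,500 → clearing price.
Total cost = 4 × $338,500 = $1,354,000.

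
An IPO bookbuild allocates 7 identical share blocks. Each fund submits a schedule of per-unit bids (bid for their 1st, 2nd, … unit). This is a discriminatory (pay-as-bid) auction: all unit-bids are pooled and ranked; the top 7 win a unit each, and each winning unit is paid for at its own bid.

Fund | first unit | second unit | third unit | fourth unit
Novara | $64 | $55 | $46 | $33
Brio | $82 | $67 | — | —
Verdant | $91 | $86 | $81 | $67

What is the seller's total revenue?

All unit-bids, highest first — top 7: 91 (Verdant-1), 86 (Verdant-2), 82 (Brio-1), 81 (Verdant-3), 67 (Brio-2), 67 (Verdant-4), 64 (Novara-1)
Next rejected bid: $55 (not a price — pay-as-bid).
Each winning unit pays its own bid.
Revenue = 91 + 86 + 82 + 81 + 67 + 67 + 64 = $538.

Total revenue: $538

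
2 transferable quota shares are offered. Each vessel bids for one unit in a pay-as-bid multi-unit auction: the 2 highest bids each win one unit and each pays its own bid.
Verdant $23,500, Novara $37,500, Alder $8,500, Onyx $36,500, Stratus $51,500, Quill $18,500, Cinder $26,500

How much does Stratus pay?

Bids ranked high→low: 51,500 (Stratus), 37,500 (Novara), 36,500 (Onyx), 26,500 (Cinder), …
The 2 highest are Stratus, Novara.
Stratus wins → own bid $51,500.

Stratus pays $51,500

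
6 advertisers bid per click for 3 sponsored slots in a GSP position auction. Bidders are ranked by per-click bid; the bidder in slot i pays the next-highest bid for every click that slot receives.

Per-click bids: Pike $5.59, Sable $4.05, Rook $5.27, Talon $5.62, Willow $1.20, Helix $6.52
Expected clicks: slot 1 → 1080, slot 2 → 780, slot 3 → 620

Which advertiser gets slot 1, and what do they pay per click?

Per-click bids in order: $6.52 (Helix) > $5.62 (Talon) > $5.59 (Pike) > $5.27 (Rook) > …
Slot 1 goes to the first-ranked bidder, Helix, who pays the next bid down: $5.62/click.

Helix; $5.62 per click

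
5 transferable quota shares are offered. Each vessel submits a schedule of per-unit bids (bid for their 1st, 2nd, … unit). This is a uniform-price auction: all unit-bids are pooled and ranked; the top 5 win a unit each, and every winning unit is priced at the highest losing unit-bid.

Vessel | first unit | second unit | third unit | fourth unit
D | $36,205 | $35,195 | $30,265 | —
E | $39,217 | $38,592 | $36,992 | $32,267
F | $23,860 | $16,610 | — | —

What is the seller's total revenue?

All unit-bids, highest first — top 5: 39,217 (E-1), 38,592 (E-2), 36,992 (E-3), 36,205 (D-1), 35,195 (D-2)
Highest rejected unit-bid = $32,267.
Allocation: D 2, E 3. Every unit priced at $32,267.
Revenue = 5 × 32,267 = $161,335.

Total revenue: $161,335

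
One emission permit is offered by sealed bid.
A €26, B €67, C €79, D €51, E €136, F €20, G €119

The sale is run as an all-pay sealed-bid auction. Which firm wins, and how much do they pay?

E pays €136

All-pay sealed-bid auction: the highest bidder wins the item, but every bidder pays their own bid.
Bids in order: 136 (E) > 119 (G) > 79 (C) > 67 (B) > 51 (D) > 26 (A) > …
E wins with the top bid; all bids are sunk regardless.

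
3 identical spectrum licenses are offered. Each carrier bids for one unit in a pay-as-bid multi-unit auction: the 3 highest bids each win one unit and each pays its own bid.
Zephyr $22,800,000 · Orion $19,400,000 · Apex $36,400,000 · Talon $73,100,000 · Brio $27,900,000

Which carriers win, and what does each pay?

Sorting: 73,100,000 (Talon), 36,400,000 (Apex), 27,900,000 (Brio), 22,800,000 (Zephyr), 19,400,000 (Orion)
Winners (3 units): Talon, Apex, Brio.
Each winner pays its own bid: Talon $73,100,000, Apex $36,400,000, Brio $27,900,000.

Talon $73,100,000, Apex $36,400,000, Brio $27,900,000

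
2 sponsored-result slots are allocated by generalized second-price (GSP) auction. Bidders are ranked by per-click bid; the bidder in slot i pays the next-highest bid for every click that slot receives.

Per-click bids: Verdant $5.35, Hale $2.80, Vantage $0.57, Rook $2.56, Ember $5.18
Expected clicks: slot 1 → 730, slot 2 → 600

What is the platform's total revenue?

Total revenue: $5461.40

Sorting advertisers: $5.35 (Verdant) > $5.18 (Ember) > $2.80 (Hale) > …
Slot 1: Verdant pays $5.18 × 730 = $3781.40
Slot 2: Ember pays $2.80 × 600 = $1680.00
Total = $5461.40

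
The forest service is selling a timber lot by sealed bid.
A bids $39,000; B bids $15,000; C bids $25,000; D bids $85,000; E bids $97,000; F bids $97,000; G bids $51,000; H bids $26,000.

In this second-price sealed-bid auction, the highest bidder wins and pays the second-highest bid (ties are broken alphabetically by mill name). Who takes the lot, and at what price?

Bids in order: 97,000 (E) > 97,000 (F) > 85,000 (D) > 51,000 (G) > 39,000 (A) > 26,000 (H) > …
E and F tie at $97,000; tie-break gives it to E.
E wins with the highest bid; price is set by the runner-up at $97,000.

E pays $97,000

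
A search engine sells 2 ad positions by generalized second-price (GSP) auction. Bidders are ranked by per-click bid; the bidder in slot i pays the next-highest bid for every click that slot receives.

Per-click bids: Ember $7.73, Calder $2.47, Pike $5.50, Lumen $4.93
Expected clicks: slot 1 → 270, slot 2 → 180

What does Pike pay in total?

Pike pays $887.40

Ranked by bid: $7.73 (Ember) > $5.50 (Pike) > $4.93 (Lumen) > …
Pike holds slot 2 → pays next bid $4.93 × 180 clicks = $887.40.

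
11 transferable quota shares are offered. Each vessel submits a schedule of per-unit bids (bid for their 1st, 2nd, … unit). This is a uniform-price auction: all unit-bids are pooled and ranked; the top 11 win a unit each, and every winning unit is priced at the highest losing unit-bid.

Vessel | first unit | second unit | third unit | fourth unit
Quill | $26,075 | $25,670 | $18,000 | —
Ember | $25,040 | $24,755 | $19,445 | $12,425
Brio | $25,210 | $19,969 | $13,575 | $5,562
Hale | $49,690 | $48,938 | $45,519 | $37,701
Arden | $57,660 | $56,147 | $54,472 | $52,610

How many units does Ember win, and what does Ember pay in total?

Pooled unit-bids ranked (top 11): 57,660 (Arden-1), 56,147 (Arden-2), 54,472 (Arden-3), 52,610 (Arden-4), 49,690 (Hale-1), 48,938 (Hale-2), 45,519 (Hale-3), 37,701 (Hale-4), 26,075 (Quill-1), 25,670 (Quill-2), 25,210 (Brio-1)
First bid not allocated: $25,040.
Ember wins 0 unit(s) at $25,040 each.

Ember: 0 units, pays $0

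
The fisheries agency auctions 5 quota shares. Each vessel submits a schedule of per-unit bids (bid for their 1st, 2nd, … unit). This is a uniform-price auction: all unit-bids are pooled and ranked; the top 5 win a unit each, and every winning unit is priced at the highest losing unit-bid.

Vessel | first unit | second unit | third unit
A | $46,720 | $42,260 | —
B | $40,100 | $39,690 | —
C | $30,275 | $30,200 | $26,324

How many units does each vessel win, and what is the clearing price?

A 2, B 2, C 1; clearing price $30,200

Pooled unit-bids ranked (top 5): 46,720 (A-1), 42,260 (A-2), 40,100 (B-1), 39,690 (B-2), 30,275 (C-1)
Highest rejected unit-bid = $30,200.
Allocation: A 2, B 2, C 1.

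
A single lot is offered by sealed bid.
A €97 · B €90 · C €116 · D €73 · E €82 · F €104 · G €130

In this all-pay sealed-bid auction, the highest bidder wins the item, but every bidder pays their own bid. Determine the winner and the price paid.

Sorting bids: 130 (G) > 116 (C) > 104 (F) > 97 (A) > 90 (B) > 82 (E) > …
G is highest and takes the item; every bidder forfeits their bid.

G pays €130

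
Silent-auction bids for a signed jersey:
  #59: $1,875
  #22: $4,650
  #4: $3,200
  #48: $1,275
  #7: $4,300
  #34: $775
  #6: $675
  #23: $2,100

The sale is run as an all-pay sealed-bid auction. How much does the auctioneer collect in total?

Total revenue: $18,850

Sorting bids: 4,650 (#22) > 4,300 (#7) > 3,200 (#4) > 2,100 (#23) > 1,875 (#59) > 1,275 (#48) > …
#22 wins with the top bid; all bids are sunk regardless.
Every bidder forfeits their bid regardless of winning.
Revenue = 1,875 + 4,650 + 3,200 + 1,275 + 4,300 + 775 + 675 + 2,100 = $18,850.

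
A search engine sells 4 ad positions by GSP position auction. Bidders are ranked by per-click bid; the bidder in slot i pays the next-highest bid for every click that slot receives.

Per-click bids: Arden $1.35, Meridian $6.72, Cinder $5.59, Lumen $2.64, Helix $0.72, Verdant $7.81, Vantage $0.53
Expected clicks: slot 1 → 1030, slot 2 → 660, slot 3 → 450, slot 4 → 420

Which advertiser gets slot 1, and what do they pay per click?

Sorting advertisers: $7.81 (Verdant) > $6.72 (Meridian) > $5.59 (Cinder) > $2.64 (Lumen) > $1.35 (Arden) > …
Slot 1 goes to the first-ranked bidder, Verdant, who pays the next bid down: $6.72/click.

Verdant; $6.72 per click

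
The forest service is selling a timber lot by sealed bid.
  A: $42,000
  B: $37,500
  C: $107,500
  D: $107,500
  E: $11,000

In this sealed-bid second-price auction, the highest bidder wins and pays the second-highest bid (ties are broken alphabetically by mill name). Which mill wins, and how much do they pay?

C pays $107,500

Rule: the highest bidder wins and pays the second-highest bid.
Bids ranked: 107,500 (C) > 107,500 (D) > 42,000 (A) > 37,500 (B) > 11,000 (E)
Tie at $107,500 → C wins by tie-break.
C wins with the highest bid; price is set by the runner-up at $107,500.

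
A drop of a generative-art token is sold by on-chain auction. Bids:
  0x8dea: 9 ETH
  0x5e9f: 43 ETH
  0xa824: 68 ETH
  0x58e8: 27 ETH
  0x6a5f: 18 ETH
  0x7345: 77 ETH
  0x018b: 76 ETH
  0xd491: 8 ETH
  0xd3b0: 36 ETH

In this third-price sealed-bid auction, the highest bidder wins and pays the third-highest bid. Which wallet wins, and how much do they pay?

Bids in order: 77 (0x7345) > 76 (0x018b) > 68 (0xa824) > 43 (0x5e9f) > 36 (0xd3b0) > 27 (0x58e8) > …
0x7345 wins; payment is bid #3 in the ranking = 68 ETH.

0x7345 pays 68 ETH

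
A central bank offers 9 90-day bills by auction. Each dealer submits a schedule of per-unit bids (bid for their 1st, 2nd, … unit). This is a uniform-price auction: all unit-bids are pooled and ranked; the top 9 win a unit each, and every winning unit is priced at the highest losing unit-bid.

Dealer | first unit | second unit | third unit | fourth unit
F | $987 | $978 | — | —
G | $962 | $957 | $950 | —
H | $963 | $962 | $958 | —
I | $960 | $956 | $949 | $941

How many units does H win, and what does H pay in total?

Merging the schedules and taking the best 9: 987 (F-1), 978 (F-2), 963 (H-1), 962 (G-1), 962 (H-2), 960 (I-1), 958 (H-3), 957 (G-2), 956 (I-2)
The (k+1)-th unit-bid is $950.
H wins 3 unit(s) at $950 each.

H: 3 units, pays $2,850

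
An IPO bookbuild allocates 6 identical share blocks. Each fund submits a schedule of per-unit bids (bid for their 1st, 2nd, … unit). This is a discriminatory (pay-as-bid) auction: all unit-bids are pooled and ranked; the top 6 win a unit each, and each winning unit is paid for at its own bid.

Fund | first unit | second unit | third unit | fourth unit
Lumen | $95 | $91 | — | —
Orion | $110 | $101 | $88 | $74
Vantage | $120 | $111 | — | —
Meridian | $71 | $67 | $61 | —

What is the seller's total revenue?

Merging the schedules and taking the best 6: 120 (Vantage-1), 111 (Vantage-2), 110 (Orion-1), 101 (Orion-2), 95 (Lumen-1), 91 (Lumen-2)
Next rejected bid: $88 (not a price — pay-as-bid).
Each winning unit pays its own bid.
Revenue = 120 + 111 + 110 + 101 + 95 + 91 = $628.

Total revenue: $628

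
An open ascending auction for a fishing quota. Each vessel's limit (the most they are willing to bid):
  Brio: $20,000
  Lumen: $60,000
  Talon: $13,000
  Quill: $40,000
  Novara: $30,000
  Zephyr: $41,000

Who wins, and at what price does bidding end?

Sorting limits: 60,000 (Lumen) > 41,000 (Zephyr) > 40,000 (Quill) > 30,000 (Novara) > 20,000 (Brio) > 13,000 (Talon)
Bidding ends when Zephyr exits at $41,000; Lumen takes it.

Lumen wins at $41,000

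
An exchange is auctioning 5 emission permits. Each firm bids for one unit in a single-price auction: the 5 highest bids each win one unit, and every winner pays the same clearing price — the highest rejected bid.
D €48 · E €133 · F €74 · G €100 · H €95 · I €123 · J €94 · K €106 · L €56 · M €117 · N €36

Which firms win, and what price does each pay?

E, I, M, K, G; each pays €95

Sorting: 133 (E), 123 (I), 117 (M), 106 (K), 100 (G), 95 (H), 94 (J), …
Winners (5 units): E, I, M, K, G.
Highest unsuccessful bid: €95 → clearing price.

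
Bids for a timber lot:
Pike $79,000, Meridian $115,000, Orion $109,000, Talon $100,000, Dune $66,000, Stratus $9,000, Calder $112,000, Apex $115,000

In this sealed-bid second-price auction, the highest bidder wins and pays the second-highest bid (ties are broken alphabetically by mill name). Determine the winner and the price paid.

Apex pays $115,000

Bids ranked: 115,000 (Apex) > 115,000 (Meridian) > 112,000 (Calder) > 109,000 (Orion) > 100,000 (Talon) > 79,000 (Pike) > …
Tie at $115,000 → Apex wins by tie-break.
Second-price: Apex pays Meridian's bid of $115,000.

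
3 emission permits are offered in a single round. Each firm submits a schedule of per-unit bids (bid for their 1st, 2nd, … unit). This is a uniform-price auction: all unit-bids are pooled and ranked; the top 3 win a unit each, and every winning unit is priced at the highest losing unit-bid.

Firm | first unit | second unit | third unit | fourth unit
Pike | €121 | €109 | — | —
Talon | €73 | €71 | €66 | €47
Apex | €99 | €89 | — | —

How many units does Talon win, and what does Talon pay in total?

All unit-bids, highest first — top 3: 121 (Pike-1), 109 (Pike-2), 99 (Apex-1)
Highest rejected unit-bid = €89.
Talon wins 0 unit(s) at €89 each.

Talon: 0 units, pays €0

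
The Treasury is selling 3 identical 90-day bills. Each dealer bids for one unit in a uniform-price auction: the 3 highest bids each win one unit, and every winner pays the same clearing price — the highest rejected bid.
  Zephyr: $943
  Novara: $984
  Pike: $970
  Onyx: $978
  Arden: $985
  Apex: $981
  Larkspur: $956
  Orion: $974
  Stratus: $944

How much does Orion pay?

Orion pays $0

Sorting: 985 (Arden), 984 (Novara), 981 (Apex), 978 (Onyx), 974 (Orion), …
Top 3: Arden, Novara, Apex.
First losing bid is Onyx's $978, which sets the uniform price.
Orion does not win → pays $0.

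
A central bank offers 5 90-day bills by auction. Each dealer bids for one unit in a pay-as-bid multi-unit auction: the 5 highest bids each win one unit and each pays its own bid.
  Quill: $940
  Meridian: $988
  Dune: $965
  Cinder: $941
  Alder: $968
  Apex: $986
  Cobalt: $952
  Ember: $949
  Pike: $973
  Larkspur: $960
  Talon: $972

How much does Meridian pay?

Bids ranked high→low: 988 (Meridian), 986 (Apex), 973 (Pike), 972 (Talon), 968 (Alder), 965 (Dune), 960 (Larkspur), …
Winners (5 units): Meridian, Apex, Pike, Talon, Alder.
Meridian wins → own bid $988.

Meridian pays $988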